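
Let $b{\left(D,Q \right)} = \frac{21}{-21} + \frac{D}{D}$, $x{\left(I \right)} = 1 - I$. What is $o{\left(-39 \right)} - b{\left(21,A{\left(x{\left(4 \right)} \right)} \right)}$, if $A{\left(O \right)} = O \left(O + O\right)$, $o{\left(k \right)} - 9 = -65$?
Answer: $-56$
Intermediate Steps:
$o{\left(k \right)} = -56$ ($o{\left(k \right)} = 9 - 65 = -56$)
$A{\left(O \right)} = 2 O^{2}$ ($A{\left(O \right)} = O 2 O = 2 O^{2}$)
$b{\left(D,Q \right)} = 0$ ($b{\left(D,Q \right)} = 21 \left(- \frac{1}{21}\right) + 1 = -1 + 1 = 0$)
$o{\left(-39 \right)} - b{\left(21,A{\left(x{\left(4 \right)} \right)} \right)} = -56 - 0 = -56 + 0 = -56$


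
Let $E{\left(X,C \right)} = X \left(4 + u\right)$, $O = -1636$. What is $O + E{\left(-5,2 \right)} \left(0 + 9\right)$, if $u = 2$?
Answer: $-1906$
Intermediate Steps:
$E{\left(X,C \right)} = 6 X$ ($E{\left(X,C \right)} = X \left(4 + 2\right) = X 6 = 6 X$)
$O + E{\left(-5,2 \right)} \left(0 + 9\right) = -1636 + 6 \left(-5\right) \left(0 + 9\right) = -1636 - 270 = -1906$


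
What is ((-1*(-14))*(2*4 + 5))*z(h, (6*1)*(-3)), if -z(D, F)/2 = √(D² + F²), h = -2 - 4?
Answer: -2184*√10 ≈ -6906.4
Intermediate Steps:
h = -6
z(D, F) = -2*√(D² + F²)
((-1*(-14))*(2*4 + 5))*z(h, (6*1)*(-3)) = ((-1*(-14))*(2*4 + 5))*(-2*√((-6)² + ((6*1)*(-3))²)) = (14*(8 + 5))*(-2*√(36 + (6*(-3))²)) = (14*13)*(-2*√(36 + (-18)²)) = 182*(-2*√(36 + 324)) = 182*(-12*√10) = -2184*√10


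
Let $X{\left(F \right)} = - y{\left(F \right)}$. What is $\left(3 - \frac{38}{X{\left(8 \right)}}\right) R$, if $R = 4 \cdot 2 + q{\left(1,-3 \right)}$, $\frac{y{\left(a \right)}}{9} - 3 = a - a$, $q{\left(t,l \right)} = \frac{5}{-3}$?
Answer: $\frac{2261}{81} \approx 27.914$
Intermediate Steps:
$q{\left(t,l \right)} = - \frac{5}{3}$ ($q{\left(t,l \right)} = 5 \left(- \frac{1}{3}\right) = - \frac{5}{3}$)
$y{\left(a \right)} = 27$ ($y{\left(a \right)} = 27 + 9 \left(a - a\right) = 27 + 9 \cdot 0 = 27 + 0 = 27$)
$R = \frac{19}{3}$ ($R = 4 \cdot 2 - \frac{5}{3} = 8 - \frac{5}{3} = \frac{19}{3} \approx 6.3333$)
$X{\left(F \right)} = -27$ ($X{\left(F \right)} = \left(-1\right) 27 = -27$)
$\left(3 - \frac{38}{X{\left(8 \right)}}\right) R = \left(3 - \frac{38}{-27}\right) \frac{19}{3} = \left(3 - - \frac{38}{27}\right) \frac{19}{3} = \left(3 + \frac{38}{27}\right) \frac{19}{3} = \frac{119}{27} \cdot \frac{19}{3} = \frac{2261}{81}$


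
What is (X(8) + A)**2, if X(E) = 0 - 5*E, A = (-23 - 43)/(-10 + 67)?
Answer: 611524/361 ≈ 1694.0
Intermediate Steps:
A = -22/19 (A = -66/57 = -66*1/57 = -22/19 ≈ -1.1579)
X(E) = -5*E
(X(8) + A)**2 = (-5*8 - 22/19)**2 = (-40 - 22/19)**2 = (-782/19)**2 = 611524/361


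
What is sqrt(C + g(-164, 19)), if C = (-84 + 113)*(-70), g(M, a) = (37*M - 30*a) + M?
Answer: 8*I*sqrt(138) ≈ 93.979*I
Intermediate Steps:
g(M, a) = -30*a + 38*M (g(M, a) = (-30*a + 37*M) + M = -30*a + 38*M)
C = -2030 (C = 29*(-70) = -2030)
sqrt(C + g(-164, 19)) = sqrt(-2030 + (-30*19 + 38*(-164))) = sqrt(-2030 + (-570 - 6232)) = sqrt(-2030 - 6802) = sqrt(-8832) = 8*I*sqrt(138)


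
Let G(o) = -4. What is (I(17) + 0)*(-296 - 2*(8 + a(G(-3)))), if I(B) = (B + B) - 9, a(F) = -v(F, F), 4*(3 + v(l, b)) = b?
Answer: -8000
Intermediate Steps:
v(l, b) = -3 + b/4
a(F) = 3 - F/4 (a(F) = -(-3 + F/4) = 3 - F/4)
I(B) = -9 + 2*B (I(B) = 2*B - 9 = -9 + 2*B)
(I(17) + 0)*(-296 - 2*(8 + a(G(-3)))) = ((-9 + 2*17) + 0)*(-296 - 2*(8 + (3 - 1/4*(-4)))) = ((-9 + 34) + 0)*(-296 - 2*(8 + (3 + 1))) = (25 + 0)*(-296 - 2*(8 + 4)) = 25*(-296 - 2*12) = 25*(-296 - 24) = 25*(-320) = -8000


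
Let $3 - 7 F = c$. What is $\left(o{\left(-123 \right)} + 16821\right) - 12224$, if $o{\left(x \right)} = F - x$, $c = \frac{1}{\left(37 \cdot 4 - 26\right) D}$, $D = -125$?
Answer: $\frac{503905751}{106750} \approx 4720.4$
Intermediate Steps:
$c = - \frac{1}{15250}$ ($c = \frac{1}{\left(37 \cdot 4 - 26\right) \left(-125\right)} = \frac{1}{148 - 26} \left(- \frac{1}{125}\right) = \frac{1}{122} \left(- \frac{1}{125}\right) = - \frac{1}{15250} \approx -6.5574 \cdot 10^{-5}$)
$F = \frac{45751}{106750}$ ($F = \frac{3}{7} - - \frac{1}{106750} = \frac{3}{7} + \frac{1}{106750} = \frac{45751}{106750} \approx 0.42858$)
$o{\left(x \right)} = \frac{45751}{106750} - x$
$\left(o{\left(-123 \right)} + 16821\right) - 12224 = \left(\left(\frac{45751}{106750} - -123\right) + 16821\right) - 12224 = \left(\left(\frac{45751}{106750} + 123\right) + 16821\right) - 12224 = \left(\frac{13176001}{106750} + 16821\right) - 12224 = \frac{1808817751}{106750} - 12224 = \frac{503905751}{106750}$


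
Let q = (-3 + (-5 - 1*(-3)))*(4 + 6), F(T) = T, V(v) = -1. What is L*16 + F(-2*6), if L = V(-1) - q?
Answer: 772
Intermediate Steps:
q = -50 (q = (-3 + (-5 + 3))*10 = (-3 - 2)*10 = -5*10 = -50)
L = 49 (L = -1 - 1*(-50) = -1 + 50 = 49)
L*16 + F(-2*6) = 49*16 - 2*6 = 784 - 12 = 772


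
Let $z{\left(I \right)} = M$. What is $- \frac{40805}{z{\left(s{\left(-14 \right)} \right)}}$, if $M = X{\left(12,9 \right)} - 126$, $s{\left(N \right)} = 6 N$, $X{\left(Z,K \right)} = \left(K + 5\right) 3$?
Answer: $\frac{40805}{84} \approx 485.77$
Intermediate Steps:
$X{\left(Z,K \right)} = 15 + 3 K$ ($X{\left(Z,K \right)} = \left(5 + K\right) 3 = 15 + 3 K$)
$M = -84$ ($M = \left(15 + 3 \cdot 9\right) - 126 = \left(15 + 27\right) - 126 = 42 - 126 = -84$)
$z{\left(I \right)} = -84$
$- \frac{40805}{z{\left(s{\left(-14 \right)} \right)}} = - \frac{40805}{-84} = \left(-40805\right) \left(- \frac{1}{84}\right) = \frac{40805}{84}$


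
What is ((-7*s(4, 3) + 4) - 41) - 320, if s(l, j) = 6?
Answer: -399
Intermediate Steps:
((-7*s(4, 3) + 4) - 41) - 320 = ((-7*6 + 4) - 41) - 320 = ((-42 + 4) - 41) - 320 = (-38 - 41) - 320 = -79 - 320 = -399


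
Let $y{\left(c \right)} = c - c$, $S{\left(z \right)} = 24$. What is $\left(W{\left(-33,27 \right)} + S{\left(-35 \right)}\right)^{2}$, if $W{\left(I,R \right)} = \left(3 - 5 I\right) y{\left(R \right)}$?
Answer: $576$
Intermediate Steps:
$y{\left(c \right)} = 0$
$W{\left(I,R \right)} = 0$ ($W{\left(I,R \right)} = \left(3 - 5 I\right) 0 = 0$)
$\left(W{\left(-33,27 \right)} + S{\left(-35 \right)}\right)^{2} = \left(0 + 24\right)^{2} = 24^{2} = 576$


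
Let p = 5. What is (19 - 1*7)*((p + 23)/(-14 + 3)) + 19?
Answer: -127/11 ≈ -11.545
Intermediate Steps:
(19 - 1*7)*((p + 23)/(-14 + 3)) + 19 = (19 - 1*7)*((5 + 23)/(-14 + 3)) + 19 = (19 - 7)*(28/(-11)) + 19 = 12*(28*(-1/11)) + 19 = 12*(-28/11) + 19 = -336/11 + 19 = -127/11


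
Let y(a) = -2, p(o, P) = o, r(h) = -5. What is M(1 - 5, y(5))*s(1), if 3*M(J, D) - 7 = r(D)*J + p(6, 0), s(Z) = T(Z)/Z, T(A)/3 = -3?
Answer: -99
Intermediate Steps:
T(A) = -9 (T(A) = 3*(-3) = -9)
s(Z) = -9/Z
M(J, D) = 13/3 - 5*J/3 (M(J, D) = 7/3 + (-5*J + 6)/3 = 7/3 + (6 - 5*J)/3 = 7/3 + (2 - 5*J/3) = 13/3 - 5*J/3)
M(1 - 5, y(5))*s(1) = (13/3 - 5*(1 - 5)/3)*(-9/1) = (13/3 - 5/3*(-4))*(-9*1) = (13/3 + 20/3)*(-9) = 11*(-9) = -99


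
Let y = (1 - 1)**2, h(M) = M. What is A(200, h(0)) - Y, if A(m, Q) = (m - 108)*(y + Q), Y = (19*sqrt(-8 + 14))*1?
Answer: -19*sqrt(6) ≈ -46.540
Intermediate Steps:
Y = 19*sqrt(6) (Y = (19*sqrt(6))*1 = 19*sqrt(6) ≈ 46.540)
y = 0 (y = 0**2 = 0)
A(m, Q) = Q*(-108 + m) (A(m, Q) = (m - 108)*(0 + Q) = (-108 + m)*Q = Q*(-108 + m))
A(200, h(0)) - Y = 0*(-108 + 200) - 19*sqrt(6) = 0*92 - 19*sqrt(6) = 0 - 19*sqrt(6) = -19*sqrt(6)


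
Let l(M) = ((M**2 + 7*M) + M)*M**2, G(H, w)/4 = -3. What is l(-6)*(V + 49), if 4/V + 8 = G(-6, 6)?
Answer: -105408/5 ≈ -21082.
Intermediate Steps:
G(H, w) = -12 (G(H, w) = 4*(-3) = -12)
V = -1/5 (V = 4/(-8 - 12) = 4/(-20) = 4*(-1/20) = -1/5 ≈ -0.20000)
l(M) = M**2*(M**2 + 8*M) (l(M) = (M**2 + 8*M)*M**2 = M**2*(M**2 + 8*M))
l(-6)*(V + 49) = ((-6)**3*(8 - 6))*(-1/5 + 49) = -216*2*(244/5) = -432*244/5 = -105408/5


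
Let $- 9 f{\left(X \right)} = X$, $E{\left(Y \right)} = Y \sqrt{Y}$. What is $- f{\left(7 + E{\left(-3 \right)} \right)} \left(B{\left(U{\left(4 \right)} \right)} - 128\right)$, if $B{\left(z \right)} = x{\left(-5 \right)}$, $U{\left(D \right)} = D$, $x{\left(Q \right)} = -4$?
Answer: $- \frac{308}{3} + 44 i \sqrt{3} \approx -102.67 + 76.21 i$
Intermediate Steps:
$E{\left(Y \right)} = Y^{\frac{3}{2}}$
$B{\left(z \right)} = -4$
$f{\left(X \right)} = - \frac{X}{9}$
$- f{\left(7 + E{\left(-3 \right)} \right)} \left(B{\left(U{\left(4 \right)} \right)} - 128\right) = - - \frac{7 + \left(-3\right)^{\frac{3}{2}}}{9} \left(-4 - 128\right) = - - \frac{7 - 3 i \sqrt{3}}{9} \left(-132\right) = - \left(- \frac{7}{9} + \frac{i \sqrt{3}}{3}\right) \left(-132\right) = - (\frac{308}{3} - 44 i \sqrt{3}) = - \frac{308}{3} + 44 i \sqrt{3}$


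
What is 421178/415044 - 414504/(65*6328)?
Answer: 10728007/1524249090 ≈ 0.0070382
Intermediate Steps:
421178/415044 - 414504/(65*6328) = 421178*(1/415044) - 414504/411320 = 210589/207522 - 414504*1/411320 = 210589/207522 - 51813/51415 = 10728007/1524249090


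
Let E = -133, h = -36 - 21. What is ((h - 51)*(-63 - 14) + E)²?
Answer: 66961489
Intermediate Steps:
h = -57
((h - 51)*(-63 - 14) + E)² = ((-57 - 51)*(-63 - 14) - 133)² = (-108*(-77) - 133)² = (8316 - 133)² = 8183² = 66961489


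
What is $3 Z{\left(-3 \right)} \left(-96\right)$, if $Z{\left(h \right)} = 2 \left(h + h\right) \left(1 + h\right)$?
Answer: $-6912$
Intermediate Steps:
$Z{\left(h \right)} = 4 h \left(1 + h\right)$ ($Z{\left(h \right)} = 2 \cdot 2 h \left(1 + h\right) = 4 h \left(1 + h\right)$)
$3 Z{\left(-3 \right)} \left(-96\right) = 3 \cdot 4 \left(-3\right) \left(1 - 3\right) \left(-96\right) = 3 \cdot 4 \left(-3\right) \left(-2\right) \left(-96\right) = 3 \cdot 24 \left(-96\right) = 72 \left(-96\right) = -6912$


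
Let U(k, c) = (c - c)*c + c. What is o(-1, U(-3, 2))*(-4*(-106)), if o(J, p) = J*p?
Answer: -848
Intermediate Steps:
U(k, c) = c (U(k, c) = 0*c + c = 0 + c = c)
o(-1, U(-3, 2))*(-4*(-106)) = (-1*2)*(-4*(-106)) = -2*424 = -848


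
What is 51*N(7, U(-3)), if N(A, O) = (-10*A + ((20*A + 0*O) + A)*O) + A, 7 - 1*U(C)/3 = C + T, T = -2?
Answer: 266679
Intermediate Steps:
U(C) = 27 - 3*C (U(C) = 21 - 3*(C - 2) = 21 - 3*(-2 + C) = 21 + (6 - 3*C) = 27 - 3*C)
N(A, O) = -9*A + 21*A*O (N(A, O) = (-10*A + ((20*A + 0) + A)*O) + A = (-10*A + (20*A + A)*O) + A = (-10*A + (21*A)*O) + A = (-10*A + 21*A*O) + A = -9*A + 21*A*O)
51*N(7, U(-3)) = 51*(3*7*(-3 + 7*(27 - 3*(-3)))) = 51*(3*7*(-3 + 7*(27 + 9))) = 51*(3*7*(-3 + 7*36)) = 51*(3*7*(-3 + 252)) = 51*(3*7*249) = 51*5229 = 266679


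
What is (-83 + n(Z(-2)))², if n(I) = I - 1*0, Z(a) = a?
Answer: 7225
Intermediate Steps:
n(I) = I (n(I) = I + 0 = I)
(-83 + n(Z(-2)))² = (-83 - 2)² = (-85)² = 7225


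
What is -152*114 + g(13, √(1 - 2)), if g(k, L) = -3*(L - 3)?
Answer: -17319 - 3*I ≈ -17319.0 - 3.0*I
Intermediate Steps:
g(k, L) = 9 - 3*L (g(k, L) = -3*(-3 + L) = 9 - 3*L)
-152*114 + g(13, √(1 - 2)) = -152*114 + (9 - 3*√(1 - 2)) = -17328 + (9 - 3*I) = -17319 - 3*I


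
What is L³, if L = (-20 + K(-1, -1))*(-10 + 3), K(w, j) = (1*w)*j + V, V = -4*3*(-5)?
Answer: -23639903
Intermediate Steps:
V = 60 (V = -12*(-5) = 60)
K(w, j) = 60 + j*w (K(w, j) = (1*w)*j + 60 = w*j + 60 = j*w + 60 = 60 + j*w)
L = -287 (L = (-20 + (60 - 1*(-1)))*(-10 + 3) = (-20 + (60 + 1))*(-7) = (-20 + 61)*(-7) = 41*(-7) = -287)
L³ = (-287)³ = -23639903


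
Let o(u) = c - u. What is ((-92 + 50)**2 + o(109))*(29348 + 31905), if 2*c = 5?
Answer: 203053695/2 ≈ 1.0153e+8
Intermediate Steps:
c = 5/2 (c = (1/2)*5 = 5/2 ≈ 2.5000)
o(u) = 5/2 - u
((-92 + 50)**2 + o(109))*(29348 + 31905) = ((-92 + 50)**2 + (5/2 - 1*109))*(29348 + 31905) = ((-42)**2 + (5/2 - 109))*61253 = (1764 - 213/2)*61253 = (3315/2)*61253 = 203053695/2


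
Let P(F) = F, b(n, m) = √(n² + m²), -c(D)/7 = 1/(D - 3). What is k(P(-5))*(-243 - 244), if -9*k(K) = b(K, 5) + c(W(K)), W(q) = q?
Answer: 3409/72 + 2435*√2/9 ≈ 429.97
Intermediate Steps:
c(D) = -7/(-3 + D) (c(D) = -7/(D - 3) = -7/(-3 + D))
b(n, m) = √(m² + n²)
k(K) = -√(25 + K²)/9 + 7/(9*(-3 + K)) (k(K) = -(√(5² + K²) - 7/(-3 + K))/9 = -(√(25 + K²) - 7/(-3 + K))/9 = -√(25 + K²)/9 + 7/(9*(-3 + K)))
k(P(-5))*(-243 - 244) = ((7 + √(25 + (-5)²)*(3 - 1*(-5)))/(9*(-3 - 5)))*(-243 - 244) = ((⅑)*(7 + √(25 + 25)*(3 + 5))/(-8))*(-487) = ((⅑)*(-⅛)*(7 + √50*8))*(-487) = ((⅑)*(-⅛)*(7 + (5*√2)*8))*(-487) = ((⅑)*(-⅛)*(7 + 40*√2))*(-487) = (-7/72 - 5*√2/9)*(-487) = 3409/72 + 2435*√2/9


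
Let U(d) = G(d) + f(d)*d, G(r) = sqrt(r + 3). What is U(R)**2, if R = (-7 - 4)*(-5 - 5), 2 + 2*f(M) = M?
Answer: (5940 + sqrt(113))**2 ≈ 3.5410e+7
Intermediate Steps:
f(M) = -1 + M/2
G(r) = sqrt(3 + r)
R = 110 (R = -11*(-10) = 110)
U(d) = sqrt(3 + d) + d*(-1 + d/2) (U(d) = sqrt(3 + d) + (-1 + d/2)*d = sqrt(3 + d) + d*(-1 + d/2))
U(R)**2 = (sqrt(3 + 110) + (1/2)*110**2 - 1*110)**2 = (sqrt(113) + (1/2)*12100 - 110)**2 = (sqrt(113) + 6050 - 110)**2 = (5940 + sqrt(113))**2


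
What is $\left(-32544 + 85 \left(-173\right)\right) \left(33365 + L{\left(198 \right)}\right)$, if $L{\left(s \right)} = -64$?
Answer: $-1573438949$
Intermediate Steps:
$\left(-32544 + 85 \left(-173\right)\right) \left(33365 + L{\left(198 \right)}\right) = \left(-32544 + 85 \left(-173\right)\right) \left(33365 - 64\right) = \left(-32544 - 14705\right) 33301 = \left(-47249\right) 33301 = -1573438949$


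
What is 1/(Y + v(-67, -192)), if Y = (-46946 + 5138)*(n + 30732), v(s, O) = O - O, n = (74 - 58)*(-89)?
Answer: -1/1225308864 ≈ -8.1612e-10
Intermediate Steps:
n = -1424 (n = 16*(-89) = -1424)
v(s, O) = 0
Y = -1225308864 (Y = (-46946 + 5138)*(-1424 + 30732) = -41808*29308 = -1225308864)
1/(Y + v(-67, -192)) = 1/(-1225308864 + 0) = 1/(-1225308864) = -1/1225308864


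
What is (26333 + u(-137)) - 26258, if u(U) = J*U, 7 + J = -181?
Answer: 25831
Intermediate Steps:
J = -188 (J = -7 - 181 = -188)
u(U) = -188*U
(26333 + u(-137)) - 26258 = (26333 - 188*(-137)) - 26258 = (26333 + 25756) - 26258 = 52089 - 26258 = 25831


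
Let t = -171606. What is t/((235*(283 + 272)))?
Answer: -1546/1175 ≈ -1.3157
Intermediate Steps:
t/((235*(283 + 272))) = -171606*1/(235*(283 + 272)) = -171606/(235*555) = -171606/130425 = -171606*1/130425 = -1546/1175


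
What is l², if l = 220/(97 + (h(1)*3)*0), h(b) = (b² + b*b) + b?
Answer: 48400/9409 ≈ 5.1440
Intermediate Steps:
h(b) = b + 2*b² (h(b) = (b² + b²) + b = 2*b² + b = b + 2*b²)
l = 220/97 (l = 220/(97 + ((1*(1 + 2*1))*3)*0) = 220/(97 + ((1*(1 + 2))*3)*0) = 220/(97 + ((1*3)*3)*0) = 220/(97 + (3*3)*0) = 220/(97 + 9*0) = 220/(97 + 0) = 220/97 ≈ 2.2680)
l² = (220/97)² = 48400/9409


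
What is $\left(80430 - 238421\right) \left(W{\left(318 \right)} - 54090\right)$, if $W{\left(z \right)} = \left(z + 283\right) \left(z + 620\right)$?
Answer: $-80519797168$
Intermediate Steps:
$W{\left(z \right)} = \left(283 + z\right) \left(620 + z\right)$
$\left(80430 - 238421\right) \left(W{\left(318 \right)} - 54090\right) = \left(80430 - 238421\right) \left(\left(175460 + 318^{2} + 903 \cdot 318\right) - 54090\right) = - 157991 \left(\left(175460 + 101124 + 287154\right) - 54090\right) = - 157991 \left(563738 - 54090\right) = \left(-157991\right) 509648 = -80519797168$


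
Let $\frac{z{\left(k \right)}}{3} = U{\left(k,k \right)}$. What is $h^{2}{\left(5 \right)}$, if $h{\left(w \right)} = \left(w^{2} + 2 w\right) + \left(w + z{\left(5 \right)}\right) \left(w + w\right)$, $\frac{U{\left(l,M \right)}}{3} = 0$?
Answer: $7225$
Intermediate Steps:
$U{\left(l,M \right)} = 0$ ($U{\left(l,M \right)} = 3 \cdot 0 = 0$)
$z{\left(k \right)} = 0$ ($z{\left(k \right)} = 3 \cdot 0 = 0$)
$h{\left(w \right)} = 2 w + 3 w^{2}$ ($h{\left(w \right)} = \left(w^{2} + 2 w\right) + \left(w + 0\right) \left(w + w\right) = \left(w^{2} + 2 w\right) + w 2 w = \left(w^{2} + 2 w\right) + 2 w^{2} = 2 w + 3 w^{2}$)
$h^{2}{\left(5 \right)} = \left(5 \left(2 + 3 \cdot 5\right)\right)^{2} = \left(5 \left(2 + 15\right)\right)^{2} = \left(5 \cdot 17\right)^{2} = 85^{2} = 7225$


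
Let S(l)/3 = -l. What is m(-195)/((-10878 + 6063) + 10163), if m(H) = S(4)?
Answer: -3/1337 ≈ -0.0022438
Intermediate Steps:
S(l) = -3*l (S(l) = 3*(-l) = -3*l)
m(H) = -12 (m(H) = -3*4 = -12)
m(-195)/((-10878 + 6063) + 10163) = -12/((-10878 + 6063) + 10163) = -12/(-4815 + 10163) = -12/5348 = -12*1/5348 = -3/1337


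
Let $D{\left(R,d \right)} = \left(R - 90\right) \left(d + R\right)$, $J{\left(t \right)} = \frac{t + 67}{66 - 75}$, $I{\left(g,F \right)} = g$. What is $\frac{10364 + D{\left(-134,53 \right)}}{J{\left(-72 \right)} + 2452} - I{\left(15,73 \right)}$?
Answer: $- \frac{74523}{22073} \approx -3.3762$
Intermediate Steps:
$J{\left(t \right)} = - \frac{67}{9} - \frac{t}{9}$ ($J{\left(t \right)} = \frac{67 + t}{-9} = \left(67 + t\right) \left(- \frac{1}{9}\right) = - \frac{67}{9} - \frac{t}{9}$)
$D{\left(R,d \right)} = \left(-90 + R\right) \left(R + d\right)$
$\frac{10364 + D{\left(-134,53 \right)}}{J{\left(-72 \right)} + 2452} - I{\left(15,73 \right)} = \frac{10364 - \left(-188 - 17956\right)}{\left(- \frac{67}{9} - -8\right) + 2452} - 15 = \frac{10364 + \left(17956 + 12060 - 4770 - 7102\right)}{\left(- \frac{67}{9} + 8\right) + 2452} - 15 = \frac{10364 + 18144}{\frac{5}{9} + 2452} - 15 = \frac{28508}{\frac{22073}{9}} - 15 = 28508 \cdot \frac{9}{22073} - 15 = \frac{256572}{22073} - 15 = - \frac{74523}{22073}$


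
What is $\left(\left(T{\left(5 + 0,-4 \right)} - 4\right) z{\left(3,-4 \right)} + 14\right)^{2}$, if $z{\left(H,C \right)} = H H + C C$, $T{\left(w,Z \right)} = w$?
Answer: $1521$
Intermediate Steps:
$z{\left(H,C \right)} = C^{2} + H^{2}$ ($z{\left(H,C \right)} = H^{2} + C^{2} = C^{2} + H^{2}$)
$\left(\left(T{\left(5 + 0,-4 \right)} - 4\right) z{\left(3,-4 \right)} + 14\right)^{2} = \left(\left(\left(5 + 0\right) - 4\right) \left(\left(-4\right)^{2} + 3^{2}\right) + 14\right)^{2} = \left(\left(5 - 4\right) \left(16 + 9\right) + 14\right)^{2} = \left(1 \cdot 25 + 14\right)^{2} = \left(25 + 14\right)^{2} = 39^{2} = 1521$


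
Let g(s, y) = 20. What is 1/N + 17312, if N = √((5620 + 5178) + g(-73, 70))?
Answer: 17312 + √1202/3606 ≈ 17312.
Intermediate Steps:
N = 3*√1202 (N = √((5620 + 5178) + 20) = √(10798 + 20) = √10818 = 3*√1202 ≈ 104.01)
1/N + 17312 = 1/(3*√1202) + 17312 = √1202/3606 + 17312 = 17312 + √1202/3606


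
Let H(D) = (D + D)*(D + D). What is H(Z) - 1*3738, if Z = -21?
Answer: -1974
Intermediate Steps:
H(D) = 4*D² (H(D) = (2*D)*(2*D) = 4*D²)
H(Z) - 1*3738 = 4*(-21)² - 1*3738 = 4*441 - 3738 = 1764 - 3738 = -1974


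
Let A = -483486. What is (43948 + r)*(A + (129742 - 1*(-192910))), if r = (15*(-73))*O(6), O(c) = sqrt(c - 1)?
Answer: -7068332632 + 176113230*sqrt(5) ≈ -6.6745e+9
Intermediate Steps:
O(c) = sqrt(-1 + c)
r = -1095*sqrt(5) (r = (15*(-73))*sqrt(-1 + 6) = -1095*sqrt(5) ≈ -2448.5)
(43948 + r)*(A + (129742 - 1*(-192910))) = (43948 - 1095*sqrt(5))*(-483486 + (129742 - 1*(-192910))) = (43948 - 1095*sqrt(5))*(-483486 + (129742 + 192910)) = (43948 - 1095*sqrt(5))*(-483486 + 322652) = (43948 - 1095*sqrt(5))*(-160834) = -7068332632 + 176113230*sqrt(5)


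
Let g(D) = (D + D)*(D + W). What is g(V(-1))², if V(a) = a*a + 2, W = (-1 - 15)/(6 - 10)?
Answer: 1764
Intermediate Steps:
W = 4 (W = -16/(-4) = -16*(-¼) = 4)
V(a) = 2 + a² (V(a) = a² + 2 = 2 + a²)
g(D) = 2*D*(4 + D) (g(D) = (D + D)*(D + 4) = (2*D)*(4 + D) = 2*D*(4 + D))
g(V(-1))² = (2*(2 + (-1)²)*(4 + (2 + (-1)²)))² = (2*(2 + 1)*(4 + (2 + 1)))² = (2*3*(4 + 3))² = (2*3*7)² = 42² = 1764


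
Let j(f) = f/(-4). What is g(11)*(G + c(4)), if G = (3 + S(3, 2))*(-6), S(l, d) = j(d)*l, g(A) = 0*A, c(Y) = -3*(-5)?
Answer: 0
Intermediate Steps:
j(f) = -f/4 (j(f) = f*(-¼) = -f/4)
c(Y) = 15
g(A) = 0
S(l, d) = -d*l/4 (S(l, d) = (-d/4)*l = -d*l/4)
G = -9 (G = (3 - ¼*2*3)*(-6) = (3 - 3/2)*(-6) = (3/2)*(-6) = -9)
g(11)*(G + c(4)) = 0*(-9 + 15) = 0*6 = 0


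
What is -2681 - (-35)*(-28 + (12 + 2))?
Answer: -3171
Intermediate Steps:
-2681 - (-35)*(-28 + (12 + 2)) = -2681 - (-35)*(-28 + 14) = -2681 - (-35)*(-14) = -2681 - 1*490 = -2681 - 490 = -3171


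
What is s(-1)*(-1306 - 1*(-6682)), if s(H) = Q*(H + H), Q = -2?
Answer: 21504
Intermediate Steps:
s(H) = -4*H (s(H) = -2*(H + H) = -4*H)
s(-1)*(-1306 - 1*(-6682)) = (-4*(-1))*(-1306 - 1*(-6682)) = 4*(-1306 + 6682) = 4*5376 = 21504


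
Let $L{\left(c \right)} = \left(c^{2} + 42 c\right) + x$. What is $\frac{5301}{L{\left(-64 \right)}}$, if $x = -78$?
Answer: $\frac{279}{70} \approx 3.9857$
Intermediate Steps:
$L{\left(c \right)} = -78 + c^{2} + 42 c$ ($L{\left(c \right)} = \left(c^{2} + 42 c\right) - 78 = -78 + c^{2} + 42 c$)
$\frac{5301}{L{\left(-64 \right)}} = \frac{5301}{-78 + \left(-64\right)^{2} + 42 \left(-64\right)} = \frac{5301}{-78 + 4096 - 2688} = \frac{5301}{1330} = 5301 \cdot \frac{1}{1330} = \frac{279}{70}$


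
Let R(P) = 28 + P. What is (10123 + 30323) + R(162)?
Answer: 40636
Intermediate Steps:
(10123 + 30323) + R(162) = (10123 + 30323) + (28 + 162) = 40446 + 190 = 40636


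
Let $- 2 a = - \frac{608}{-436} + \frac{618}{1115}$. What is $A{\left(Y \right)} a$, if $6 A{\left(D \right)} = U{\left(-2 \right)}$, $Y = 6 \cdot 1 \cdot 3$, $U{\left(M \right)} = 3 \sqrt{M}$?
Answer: $- \frac{118421 i \sqrt{2}}{243070} \approx - 0.68899 i$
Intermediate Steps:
$Y = 18$ ($Y = 6 \cdot 3 = 18$)
$A{\left(D \right)} = \frac{i \sqrt{2}}{2}$ ($A{\left(D \right)} = \frac{3 \sqrt{-2}}{6} = \frac{3 i \sqrt{2}}{6} = \frac{i \sqrt{2}}{2}$)
$a = - \frac{118421}{121535}$ ($a = - \frac{- \frac{608}{-436} + \frac{618}{1115}}{2} = - \frac{\left(-608\right) \left(- \frac{1}{436}\right) + 618 \cdot \frac{1}{1115}}{2} = - \frac{\frac{152}{109} + \frac{618}{1115}}{2} = \left(- \frac{1}{2}\right) \frac{236842}{121535} = - \frac{118421}{121535} \approx -0.97438$)
$A{\left(Y \right)} a = \frac{i \sqrt{2}}{2} \left(- \frac{118421}{121535}\right) = - \frac{118421 i \sqrt{2}}{243070}$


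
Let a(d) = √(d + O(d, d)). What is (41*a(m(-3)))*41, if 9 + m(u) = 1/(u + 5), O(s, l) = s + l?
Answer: 1681*I*√102/2 ≈ 8488.6*I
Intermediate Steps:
O(s, l) = l + s
m(u) = -9 + 1/(5 + u) (m(u) = -9 + 1/(u + 5) = -9 + 1/(5 + u))
a(d) = √3*√d (a(d) = √(d + (d + d)) = √(d + 2*d) = √(3*d) = √3*√d)
(41*a(m(-3)))*41 = (41*(√3*√((-44 - 9*(-3))/(5 - 3))))*41 = (41*(√3*√((-44 + 27)/2)))*41 = (41*(√3*√((½)*(-17))))*41 = (41*(√3*√(-17/2)))*41 = (41*(√3*(I*√34/2)))*41 = (41*(I*√102/2))*41 = (41*I*√102/2)*41 = 1681*I*√102/2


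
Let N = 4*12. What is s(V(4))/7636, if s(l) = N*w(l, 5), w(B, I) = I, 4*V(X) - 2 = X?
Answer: 60/1909 ≈ 0.031430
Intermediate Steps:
V(X) = ½ + X/4
N = 48
s(l) = 240 (s(l) = 48*5 = 240)
s(V(4))/7636 = 240/7636 = 240*(1/7636) = 60/1909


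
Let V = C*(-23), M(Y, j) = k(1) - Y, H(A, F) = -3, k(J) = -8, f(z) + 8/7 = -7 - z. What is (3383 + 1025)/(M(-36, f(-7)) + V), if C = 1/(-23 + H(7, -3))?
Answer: 114608/751 ≈ 152.61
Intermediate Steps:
f(z) = -57/7 - z (f(z) = -8/7 + (-7 - z) = -57/7 - z)
C = -1/26 (C = 1/(-23 - 3) = 1/(-26) = -1/26 ≈ -0.038462)
M(Y, j) = -8 - Y
V = 23/26 (V = -1/26*(-23) = 23/26 ≈ 0.88461)
(3383 + 1025)/(M(-36, f(-7)) + V) = (3383 + 1025)/((-8 - 1*(-36)) + 23/26) = 4408/((-8 + 36) + 23/26) = 4408/(28 + 23/26) = 4408/(751/26) = 4408*(26/751) = 114608/751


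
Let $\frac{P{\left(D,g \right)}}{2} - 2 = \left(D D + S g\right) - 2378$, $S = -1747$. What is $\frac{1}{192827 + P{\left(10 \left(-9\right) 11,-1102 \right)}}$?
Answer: $\frac{1}{5998663} \approx 1.667 \cdot 10^{-7}$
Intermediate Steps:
$P{\left(D,g \right)} = -4752 - 3494 g + 2 D^{2}$ ($P{\left(D,g \right)} = 4 + 2 \left(\left(D D - 1747 g\right) - 2378\right) = 4 + 2 \left(\left(D^{2} - 1747 g\right) - 2378\right) = 4 + 2 \left(-2378 + D^{2} - 1747 g\right) = 4 - \left(4756 - 2 D^{2} + 3494 g\right) = -4752 - 3494 g + 2 D^{2}$)
$\frac{1}{192827 + P{\left(10 \left(-9\right) 11,-1102 \right)}} = \frac{1}{192827 - \left(-3845636 - 1960200\right)} = \frac{1}{192827 + \left(-4752 + 3850388 + 2 \left(\left(-90\right) 11\right)^{2}\right)} = \frac{1}{192827 + \left(-4752 + 3850388 + 2 \left(-990\right)^{2}\right)} = \frac{1}{192827 + \left(-4752 + 3850388 + 2 \cdot 980100\right)} = \frac{1}{192827 + \left(-4752 + 3850388 + 1960200\right)} = \frac{1}{192827 + 5805836} = \frac{1}{5998663}$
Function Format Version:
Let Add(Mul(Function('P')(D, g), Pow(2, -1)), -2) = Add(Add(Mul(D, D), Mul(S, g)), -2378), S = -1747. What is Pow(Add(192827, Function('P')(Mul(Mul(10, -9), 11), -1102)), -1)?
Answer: Rational(1, 5998663) ≈ 1.6670e-7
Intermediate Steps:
Function('P')(D, g) = Add(-4752, Mul(-3494, g), Mul(2, Pow(D, 2))) (Function('P')(D, g) = Add(4, Mul(2, Add(Add(Mul(D, D), Mul(-1747, g)), -2378))) = Add(4, Mul(2, Add(Add(Pow(D, 2), Mul(-1747, g)), -2378))) = Add(4, Mul(2, Add(-2378, Pow(D, 2), Mul(-1747, g)))) = Add(4, Add(-4756, Mul(-3494, g), Mul(2, Pow(D, 2)))) = Add(-4752, Mul(-3494, g), Mul(2, Pow(D, 2))))
Pow(Add(192827, Function('P')(Mul(Mul(10, -9), 11), -1102)), -1) = Pow(Add(192827, Add(-4752, Mul(-3494, -1102), Mul(2, Pow(Mul(Mul(10, -9), 11), 2)))), -1) = Pow(Add(192827, Add(-4752, 3850388, Mul(2, Pow(Mul(-90, 11), 2)))), -1) = Pow(Add(192827, Add(-4752, 3850388, Mul(2, Pow(-990, 2)))), -1) = Pow(Add(192827, Add(-4752, 3850388, Mul(2, 980100))), -1) = Pow(Add(192827, Add(-4752, 3850388, 1960200)), -1) = Pow(Add(192827, 5805836), -1) = Pow(5998663, -1) = Rational(1, 5998663)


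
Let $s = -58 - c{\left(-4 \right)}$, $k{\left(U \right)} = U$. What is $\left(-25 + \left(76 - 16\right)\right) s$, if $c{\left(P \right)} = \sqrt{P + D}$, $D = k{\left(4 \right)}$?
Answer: $-2030$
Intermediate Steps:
$D = 4$
$c{\left(P \right)} = \sqrt{4 + P}$ ($c{\left(P \right)} = \sqrt{P + 4} = \sqrt{4 + P}$)
$s = -58$ ($s = -58 - \sqrt{4 - 4} = -58 - \sqrt{0} = -58 - 0 = -58 + 0 = -58$)
$\left(-25 + \left(76 - 16\right)\right) s = \left(-25 + \left(76 - 16\right)\right) \left(-58\right) = \left(-25 + 60\right) \left(-58\right) = 35 \left(-58\right) = -2030$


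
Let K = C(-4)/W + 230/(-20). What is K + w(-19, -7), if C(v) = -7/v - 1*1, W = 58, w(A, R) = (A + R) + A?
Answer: -13105/232 ≈ -56.487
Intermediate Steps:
w(A, R) = R + 2*A
C(v) = -1 - 7/v (C(v) = -7/v - 1 = -1 - 7/v)
K = -2665/232 (K = ((-7 - 1*(-4))/(-4))/58 + 230/(-20) = -(-7 + 4)/4*(1/58) + 230*(-1/20) = -1/4*(-3)*(1/58) - 23/2 = (3/4)*(1/58) - 23/2 = 3/232 - 23/2 = -2665/232 ≈ -11.487)
K + w(-19, -7) = -2665/232 + (-7 + 2*(-19)) = -2665/232 + (-7 - 38) = -2665/232 - 45 = -13105/232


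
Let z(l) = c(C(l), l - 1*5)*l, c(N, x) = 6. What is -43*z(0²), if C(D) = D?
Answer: 0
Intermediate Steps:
z(l) = 6*l
-43*z(0²) = -258*0² = -258*0 = -43*0 = 0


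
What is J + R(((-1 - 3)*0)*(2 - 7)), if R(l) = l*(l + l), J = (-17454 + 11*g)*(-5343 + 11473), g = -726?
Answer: -155947200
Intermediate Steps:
J = -155947200 (J = (-17454 + 11*(-726))*(-5343 + 11473) = (-17454 - 7986)*6130 = -25440*6130 = -155947200)
R(l) = 2*l**2 (R(l) = l*(2*l) = 2*l**2)
J + R(((-1 - 3)*0)*(2 - 7)) = -155947200 + 2*(((-1 - 3)*0)*(2 - 7))**2 = -155947200 + 2*(-4*0*(-5))**2 = -155947200 + 2*(0*(-5))**2 = -155947200 + 2*0**2 = -155947200 + 2*0 = -155947200 + 0 = -155947200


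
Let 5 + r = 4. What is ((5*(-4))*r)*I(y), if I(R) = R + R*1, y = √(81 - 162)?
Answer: 360*I ≈ 360.0*I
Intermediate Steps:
r = -1 (r = -5 + 4 = -1)
y = 9*I (y = √(-81) = 9*I ≈ 9.0*I)
I(R) = 2*R (I(R) = R + R = 2*R)
((5*(-4))*r)*I(y) = ((5*(-4))*(-1))*(2*(9*I)) = (-20*(-1))*(18*I) = 20*(18*I) = 360*I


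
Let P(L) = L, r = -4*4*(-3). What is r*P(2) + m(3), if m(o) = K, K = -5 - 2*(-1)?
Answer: 93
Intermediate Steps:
r = 48 (r = -16*(-3) = 48)
K = -3 (K = -5 + 2 = -3)
m(o) = -3
r*P(2) + m(3) = 48*2 - 3 = 96 - 3 = 93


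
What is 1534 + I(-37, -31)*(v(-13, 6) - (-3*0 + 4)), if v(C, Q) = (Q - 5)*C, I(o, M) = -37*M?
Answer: -17965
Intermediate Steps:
v(C, Q) = C*(-5 + Q) (v(C, Q) = (-5 + Q)*C = C*(-5 + Q))
1534 + I(-37, -31)*(v(-13, 6) - (-3*0 + 4)) = 1534 + (-37*(-31))*(-13*(-5 + 6) - (-3*0 + 4)) = 1534 + 1147*(-13*1 - (0 + 4)) = 1534 + 1147*(-13 - 1*4) = 1534 + 1147*(-13 - 4) = 1534 + 1147*(-17) = 1534 - 19499 = -17965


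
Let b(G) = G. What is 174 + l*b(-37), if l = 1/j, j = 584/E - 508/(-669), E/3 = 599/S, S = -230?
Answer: 5173764879/29649068 ≈ 174.50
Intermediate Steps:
E = -1797/230 (E = 3*(599/(-230)) = 3*(599*(-1/230)) = 3*(-599/230) = -1797/230 ≈ -7.8130)
j = -29649068/400731 (j = 584/(-1797/230) - 508/(-669) = 584*(-230/1797) - 508*(-1/669) = -134320/1797 + 508/669 = -29649068/400731 ≈ -73.987)
l = -400731/29649068 (l = 1/(-29649068/400731) = -400731/29649068 ≈ -0.013516)
174 + l*b(-37) = 174 - 400731/29649068*(-37) = 174 + 14827047/29649068 = 5173764879/29649068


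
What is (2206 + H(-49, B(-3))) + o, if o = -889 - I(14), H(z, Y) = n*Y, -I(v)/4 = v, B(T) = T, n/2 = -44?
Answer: 1637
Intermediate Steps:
n = -88 (n = 2*(-44) = -88)
I(v) = -4*v
H(z, Y) = -88*Y
o = -833 (o = -889 - (-4)*14 = -889 - 1*(-56) = -889 + 56 = -833)
(2206 + H(-49, B(-3))) + o = (2206 - 88*(-3)) - 833 = (2206 + 264) - 833 = 2470 - 833 = 1637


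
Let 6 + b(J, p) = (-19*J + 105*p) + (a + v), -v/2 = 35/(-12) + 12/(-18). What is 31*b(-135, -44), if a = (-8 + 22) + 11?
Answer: -377363/6 ≈ -62894.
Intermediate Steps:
v = 43/6 (v = -2*(35/(-12) + 12/(-18)) = -2*(35*(-1/12) + 12*(-1/18)) = -2*(-35/12 - ⅔) = -2*(-43/12) = 43/6 ≈ 7.1667)
a = 25 (a = 14 + 11 = 25)
b(J, p) = 157/6 - 19*J + 105*p (b(J, p) = -6 + ((-19*J + 105*p) + (25 + 43/6)) = -6 + ((-19*J + 105*p) + 193/6) = -6 + (193/6 - 19*J + 105*p) = 157/6 - 19*J + 105*p)
31*b(-135, -44) = 31*(157/6 - 19*(-135) + 105*(-44)) = 31*(157/6 + 2565 - 4620) = 31*(-12173/6) = -377363/6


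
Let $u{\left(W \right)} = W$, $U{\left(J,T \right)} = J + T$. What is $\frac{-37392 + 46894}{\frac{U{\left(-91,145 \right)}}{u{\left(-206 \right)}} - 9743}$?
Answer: $- \frac{489353}{501778} \approx -0.97524$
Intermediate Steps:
$\frac{-37392 + 46894}{\frac{U{\left(-91,145 \right)}}{u{\left(-206 \right)}} - 9743} = \frac{-37392 + 46894}{\frac{-91 + 145}{-206} - 9743} = \frac{9502}{54 \left(- \frac{1}{206}\right) - 9743} = \frac{9502}{- \frac{27}{103} - 9743} = \frac{9502}{- \frac{1003556}{103}} = 9502 \left(- \frac{103}{1003556}\right) = - \frac{489353}{501778}$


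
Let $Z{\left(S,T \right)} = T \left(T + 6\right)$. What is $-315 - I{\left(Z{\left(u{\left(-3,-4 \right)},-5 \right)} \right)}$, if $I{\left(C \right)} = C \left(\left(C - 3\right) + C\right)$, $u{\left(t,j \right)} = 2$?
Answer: $-380$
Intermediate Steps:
$Z{\left(S,T \right)} = T \left(6 + T\right)$
$I{\left(C \right)} = C \left(-3 + 2 C\right)$ ($I{\left(C \right)} = C \left(\left(C - 3\right) + C\right) = C \left(\left(-3 + C\right) + C\right) = C \left(-3 + 2 C\right)$)
$-315 - I{\left(Z{\left(u{\left(-3,-4 \right)},-5 \right)} \right)} = -315 - - 5 \left(6 - 5\right) \left(-3 + 2 \left(- 5 \left(6 - 5\right)\right)\right) = -315 - \left(-5\right) 1 \left(-3 + 2 \left(\left(-5\right) 1\right)\right) = -315 - - 5 \left(-3 + 2 \left(-5\right)\right) = -315 - - 5 \left(-3 - 10\right) = -315 - \left(-5\right) \left(-13\right) = -315 - 65 = -380$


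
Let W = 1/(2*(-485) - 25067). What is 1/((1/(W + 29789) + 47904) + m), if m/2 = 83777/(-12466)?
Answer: 4834415724736/231522872242324781 ≈ 2.0881e-5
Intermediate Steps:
W = -1/26037 (W = 1/(-970 - 25067) = 1/(-26037) = -1/26037 ≈ -3.8407e-5)
m = -83777/6233 (m = 2*(83777/(-12466)) = 2*(83777*(-1/12466)) = 2*(-83777/12466) = -83777/6233 ≈ -13.441)
1/((1/(W + 29789) + 47904) + m) = 1/((1/(-1/26037 + 29789) + 47904) - 83777/6233) = 1/((1/(775616192/26037) + 47904) - 83777/6233) = 1/((26037/775616192 + 47904) - 83777/6233) = 1/(37155118087605/775616192 - 83777/6233) = 1/(231522872242324781/4834415724736) = 4834415724736/231522872242324781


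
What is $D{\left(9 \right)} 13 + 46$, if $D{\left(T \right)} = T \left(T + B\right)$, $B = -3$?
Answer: $748$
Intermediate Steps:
$D{\left(T \right)} = T \left(-3 + T\right)$ ($D{\left(T \right)} = T \left(T - 3\right) = T \left(-3 + T\right)$)
$D{\left(9 \right)} 13 + 46 = 9 \left(-3 + 9\right) 13 + 46 = 9 \cdot 6 \cdot 13 + 46 = 54 \cdot 13 + 46 = 702 + 46 = 748$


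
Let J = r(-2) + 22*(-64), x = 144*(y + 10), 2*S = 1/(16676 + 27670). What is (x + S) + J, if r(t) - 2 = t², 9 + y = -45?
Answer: -686298695/88692 ≈ -7738.0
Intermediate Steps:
y = -54 (y = -9 - 45 = -54)
S = 1/88692 (S = 1/(2*(16676 + 27670)) = (½)/44346 = (½)*(1/44346) = 1/88692 ≈ 1.1275e-5)
x = -6336 (x = 144*(-54 + 10) = 144*(-44) = -6336)
r(t) = 2 + t²
J = -1402 (J = (2 + (-2)²) + 22*(-64) = (2 + 4) - 1408 = 6 - 1408 = -1402)
(x + S) + J = (-6336 + 1/88692) - 1402 = -561952511/88692 - 1402 = -686298695/88692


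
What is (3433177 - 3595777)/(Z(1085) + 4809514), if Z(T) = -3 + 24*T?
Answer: -162600/4835551 ≈ -0.033626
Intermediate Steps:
(3433177 - 3595777)/(Z(1085) + 4809514) = (3433177 - 3595777)/((-3 + 24*1085) + 4809514) = -162600/((-3 + 26040) + 4809514) = -162600/(26037 + 4809514) = -162600/4835551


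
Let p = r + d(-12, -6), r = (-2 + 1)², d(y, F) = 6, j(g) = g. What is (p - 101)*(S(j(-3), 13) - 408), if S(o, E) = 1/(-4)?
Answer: 76751/2 ≈ 38376.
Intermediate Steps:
S(o, E) = -¼
r = 1 (r = (-1)² = 1)
p = 7 (p = 1 + 6 = 7)
(p - 101)*(S(j(-3), 13) - 408) = (7 - 101)*(-¼ - 408) = -94*(-1633/4) = 76751/2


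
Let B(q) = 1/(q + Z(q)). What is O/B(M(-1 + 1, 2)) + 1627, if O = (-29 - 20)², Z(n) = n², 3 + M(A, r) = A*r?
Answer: 16033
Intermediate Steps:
M(A, r) = -3 + A*r
O = 2401 (O = (-49)² = 2401)
B(q) = 1/(q + q²)
O/B(M(-1 + 1, 2)) + 1627 = 2401/((1/((-3 + (-1 + 1)*2)*(1 + (-3 + (-1 + 1)*2))))) + 1627 = 2401/((1/((-3 + 0*2)*(1 + (-3 + 0*2))))) + 1627 = 2401/((1/((-3 + 0)*(1 + (-3 + 0))))) + 1627 = 2401/((1/((-3)*(1 - 3)))) + 1627 = 2401/((-⅓/(-2))) + 1627 = 2401/((-⅓*(-½))) + 1627 = 2401/(⅙) + 1627 = 2401*6 + 1627 = 14406 + 1627 = 16033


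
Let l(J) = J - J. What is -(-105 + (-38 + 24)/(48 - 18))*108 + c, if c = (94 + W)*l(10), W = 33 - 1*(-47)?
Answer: 56952/5 ≈ 11390.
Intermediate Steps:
W = 80 (W = 33 + 47 = 80)
l(J) = 0
c = 0 (c = (94 + 80)*0 = 174*0 = 0)
-(-105 + (-38 + 24)/(48 - 18))*108 + c = -(-105 + (-38 + 24)/(48 - 18))*108 + 0 = -(-105 - 14/30)*108 + 0 = -(-105 - 14*1/30)*108 + 0 = -(-105 - 7/15)*108 + 0 = -(-1582)*108/15 + 0 = -1*(-56952/5) + 0 = 56952/5 + 0 = 56952/5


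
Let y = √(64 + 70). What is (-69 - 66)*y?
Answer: -135*√134 ≈ -1562.7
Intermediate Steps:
y = √134 ≈ 11.576
(-69 - 66)*y = (-69 - 66)*√134 = -135*√134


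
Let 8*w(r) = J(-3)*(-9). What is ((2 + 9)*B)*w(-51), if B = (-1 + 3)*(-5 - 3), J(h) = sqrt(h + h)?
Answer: 198*I*sqrt(6) ≈ 485.0*I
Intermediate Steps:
J(h) = sqrt(2)*sqrt(h) (J(h) = sqrt(2*h) = sqrt(2)*sqrt(h))
w(r) = -9*I*sqrt(6)/8 (w(r) = ((sqrt(2)*sqrt(-3))*(-9))/8 = ((sqrt(2)*(I*sqrt(3)))*(-9))/8 = ((I*sqrt(6))*(-9))/8 = (-9*I*sqrt(6))/8 = -9*I*sqrt(6)/8)
B = -16 (B = 2*(-8) = -16)
((2 + 9)*B)*w(-51) = ((2 + 9)*(-16))*(-9*I*sqrt(6)/8) = (11*(-16))*(-9*I*sqrt(6)/8) = -(-198)*I*sqrt(6) = 198*I*sqrt(6)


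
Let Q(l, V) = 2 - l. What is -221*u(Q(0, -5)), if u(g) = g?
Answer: -442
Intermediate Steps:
-221*u(Q(0, -5)) = -221*(2 - 1*0) = -221*(2 + 0) = -221*2 = -442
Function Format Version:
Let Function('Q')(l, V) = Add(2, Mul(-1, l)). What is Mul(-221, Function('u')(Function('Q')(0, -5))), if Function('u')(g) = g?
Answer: -442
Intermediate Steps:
Mul(-221, Function('u')(Function('Q')(0, -5))) = Mul(-221, Add(2, Mul(-1, 0))) = Mul(-221, Add(2, 0)) = Mul(-221, 2) = -442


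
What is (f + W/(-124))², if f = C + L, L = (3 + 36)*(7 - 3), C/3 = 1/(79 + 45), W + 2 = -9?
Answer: 93683041/3844 ≈ 24371.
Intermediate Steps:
W = -11 (W = -2 - 9 = -11)
C = 3/124 (C = 3/(79 + 45) = 3/124 ≈ 0.024194)
L = 156 (L = 39*4 = 156)
f = 19347/124 (f = 3/124 + 156 = 19347/124 ≈ 156.02)
(f + W/(-124))² = (19347/124 - 11/(-124))² = (19347/124 - 11*(-1/124))² = (19347/124 + 11/124)² = (9679/62)² = 93683041/3844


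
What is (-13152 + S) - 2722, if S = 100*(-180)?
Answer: -33874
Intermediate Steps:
S = -18000
(-13152 + S) - 2722 = (-13152 - 18000) - 2722 = -31152 - 2722 = -33874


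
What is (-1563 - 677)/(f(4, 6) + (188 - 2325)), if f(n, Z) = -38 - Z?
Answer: 2240/2181 ≈ 1.0271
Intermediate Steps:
(-1563 - 677)/(f(4, 6) + (188 - 2325)) = (-1563 - 677)/((-38 - 1*6) + (188 - 2325)) = -2240/((-38 - 6) - 2137) = -2240/(-44 - 2137) = -2240/(-2181) = -2240*(-1/2181) = 2240/2181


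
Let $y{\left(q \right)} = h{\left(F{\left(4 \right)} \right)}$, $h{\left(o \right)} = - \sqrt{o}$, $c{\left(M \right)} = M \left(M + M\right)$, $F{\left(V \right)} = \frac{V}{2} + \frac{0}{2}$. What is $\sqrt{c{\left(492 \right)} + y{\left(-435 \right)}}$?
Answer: $\sqrt{484128 - \sqrt{2}} \approx 695.79$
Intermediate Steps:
$F{\left(V \right)} = \frac{V}{2}$ ($F{\left(V \right)} = V \frac{1}{2} + 0 \cdot \frac{1}{2} = \frac{V}{2} + 0 = \frac{V}{2}$)
$c{\left(M \right)} = 2 M^{2}$ ($c{\left(M \right)} = M 2 M = 2 M^{2}$)
$y{\left(q \right)} = - \sqrt{2}$ ($y{\left(q \right)} = - \sqrt{\frac{1}{2} \cdot 4} = - \sqrt{2}$)
$\sqrt{c{\left(492 \right)} + y{\left(-435 \right)}} = \sqrt{2 \cdot 492^{2} - \sqrt{2}} = \sqrt{2 \cdot 242064 - \sqrt{2}} = \sqrt{484128 - \sqrt{2}}$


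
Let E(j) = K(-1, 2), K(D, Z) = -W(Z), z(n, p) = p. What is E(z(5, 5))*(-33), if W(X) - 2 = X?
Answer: 132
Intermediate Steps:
W(X) = 2 + X
K(D, Z) = -2 - Z (K(D, Z) = -(2 + Z) = -2 - Z)
E(j) = -4 (E(j) = -2 - 1*2 = -2 - 2 = -4)
E(z(5, 5))*(-33) = -4*(-33) = 132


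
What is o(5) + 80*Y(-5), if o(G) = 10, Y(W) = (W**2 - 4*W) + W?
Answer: 3210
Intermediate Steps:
Y(W) = W**2 - 3*W
o(5) + 80*Y(-5) = 10 + 80*(-5*(-3 - 5)) = 10 + 80*(-5*(-8)) = 10 + 80*40 = 10 + 3200 = 3210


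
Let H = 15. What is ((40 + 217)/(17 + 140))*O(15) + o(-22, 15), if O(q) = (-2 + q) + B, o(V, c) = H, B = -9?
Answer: 3383/157 ≈ 21.548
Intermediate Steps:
o(V, c) = 15
O(q) = -11 + q (O(q) = (-2 + q) - 9 = -11 + q)
((40 + 217)/(17 + 140))*O(15) + o(-22, 15) = ((40 + 217)/(17 + 140))*(-11 + 15) + 15 = (257/157)*4 + 15 = 1028/157 + 15 = 3383/157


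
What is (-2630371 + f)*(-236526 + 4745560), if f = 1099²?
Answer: -6414416497380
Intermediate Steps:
f = 1207801
(-2630371 + f)*(-236526 + 4745560) = (-2630371 + 1207801)*(-236526 + 4745560) = -1422570*4509034 = -6414416497380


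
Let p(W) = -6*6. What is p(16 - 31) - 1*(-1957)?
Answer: 1921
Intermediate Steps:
p(W) = -36
p(16 - 31) - 1*(-1957) = -36 - 1*(-1957) = -36 + 1957 = 1921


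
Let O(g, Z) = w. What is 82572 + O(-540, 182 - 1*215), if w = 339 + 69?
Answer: 82980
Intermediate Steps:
w = 408
O(g, Z) = 408
82572 + O(-540, 182 - 1*215) = 82572 + 408 = 82980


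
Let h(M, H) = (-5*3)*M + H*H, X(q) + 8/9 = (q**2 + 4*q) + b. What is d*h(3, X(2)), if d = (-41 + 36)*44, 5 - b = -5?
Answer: -7140100/81 ≈ -88149.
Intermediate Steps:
b = 10 (b = 5 - 1*(-5) = 5 + 5 = 10)
X(q) = 82/9 + q**2 + 4*q (X(q) = -8/9 + ((q**2 + 4*q) + 10) = -8/9 + (10 + q**2 + 4*q) = 82/9 + q**2 + 4*q)
h(M, H) = H**2 - 15*M (h(M, H) = -15*M + H**2 = H**2 - 15*M)
d = -220 (d = -5*44 = -220)
d*h(3, X(2)) = -220*((82/9 + 2**2 + 4*2)**2 - 15*3) = -220*((82/9 + 4 + 8)**2 - 45) = -220*((190/9)**2 - 45) = -220*(36100/81 - 45) = -220*32455/81 = -7140100/81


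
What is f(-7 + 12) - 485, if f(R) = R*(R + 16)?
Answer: -380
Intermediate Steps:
f(R) = R*(16 + R)
f(-7 + 12) - 485 = (-7 + 12)*(16 + (-7 + 12)) - 485 = 5*(16 + 5) - 485 = 5*21 - 485 = 105 - 485 = -380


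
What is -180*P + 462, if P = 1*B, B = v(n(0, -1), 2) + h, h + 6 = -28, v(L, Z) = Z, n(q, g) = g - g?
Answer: 6222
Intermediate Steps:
n(q, g) = 0
h = -34 (h = -6 - 28 = -34)
B = -32 (B = 2 - 34 = -32)
P = -32 (P = 1*(-32) = -32)
-180*P + 462 = -180*(-32) + 462 = 5760 + 462 = 6222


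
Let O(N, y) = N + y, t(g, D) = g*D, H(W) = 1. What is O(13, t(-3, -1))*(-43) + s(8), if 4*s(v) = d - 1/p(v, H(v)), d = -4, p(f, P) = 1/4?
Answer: -690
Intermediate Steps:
t(g, D) = D*g
p(f, P) = ¼
s(v) = -2 (s(v) = (-4 - 1/¼)/4 = (-4 - 1*4)/4 = (-4 - 4)/4 = (¼)*(-8) = -2)
O(13, t(-3, -1))*(-43) + s(8) = (13 - 1*(-3))*(-43) - 2 = (13 + 3)*(-43) - 2 = 16*(-43) - 2 = -688 - 2 = -690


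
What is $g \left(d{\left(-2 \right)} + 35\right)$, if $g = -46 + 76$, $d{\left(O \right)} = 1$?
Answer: $1080$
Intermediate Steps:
$g = 30$
$g \left(d{\left(-2 \right)} + 35\right) = 30 \left(1 + 35\right) = 30 \cdot 36 = 1080$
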